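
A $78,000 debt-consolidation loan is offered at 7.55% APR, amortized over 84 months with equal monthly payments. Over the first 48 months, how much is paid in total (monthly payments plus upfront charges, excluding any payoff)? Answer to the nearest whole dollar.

At 7.55% the monthly rate is 0.0062917, so the payment is 78,000 × 0.0062917 / (1 − 1.0062917^−84) = $1,198.31.
Total outlay = 48 × $1,198.31 = $57,518.88.

$57,519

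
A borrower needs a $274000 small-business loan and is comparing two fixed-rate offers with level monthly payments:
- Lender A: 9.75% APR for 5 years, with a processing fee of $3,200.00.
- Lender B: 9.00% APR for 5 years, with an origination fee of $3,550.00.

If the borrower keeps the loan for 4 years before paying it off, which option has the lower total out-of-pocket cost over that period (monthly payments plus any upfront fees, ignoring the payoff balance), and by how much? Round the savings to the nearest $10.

Lender A: at 9.75% the monthly rate is 0.0081250, so the payment is 274,000 × 0.0081250 / (1 − 1.0081250^−60) = $5,788.04.
Lender B: monthly rate = 9%/12 = 0.0075000; payment = 274,000 × 0.0075000 / (1 − (1+0.0075000)^−60) = $5,687.79.
Over 48 months: Lender A costs 48 × $5,788.04 + $3,200.00 = $281,025.92; Lender B costs 48 × $5,687.79 + $3,550.00 = $276,563.92.
Lender B is cheaper by $281,025.92 − $276,563.92 = $4,462.00.

Lender B by $4,460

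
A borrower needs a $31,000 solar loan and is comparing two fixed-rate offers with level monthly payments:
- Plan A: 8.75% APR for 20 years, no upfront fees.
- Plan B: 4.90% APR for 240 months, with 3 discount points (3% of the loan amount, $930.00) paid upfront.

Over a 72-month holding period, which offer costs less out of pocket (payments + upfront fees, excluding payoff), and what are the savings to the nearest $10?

Plan B by $4,190

Plan A: monthly rate = 8.75%/12 = 0.0072917; payment = 31,000 × 0.0072917 / (1 − (1+0.0072917)^−240) = $273.95.
Plan B: at 4.90% the monthly rate is 0.0040833, so the payment is 31,000 × 0.0040833 / (1 − 1.0040833^−240) = $202.88.
Over 72 months: Plan A costs 72 × $273.95 = $19,724.40; Plan B costs 72 × $202.88 + $930.00 = $15,537.36.
Plan B is cheaper by $19,724.40 − $15,537.36 = $4,187.04.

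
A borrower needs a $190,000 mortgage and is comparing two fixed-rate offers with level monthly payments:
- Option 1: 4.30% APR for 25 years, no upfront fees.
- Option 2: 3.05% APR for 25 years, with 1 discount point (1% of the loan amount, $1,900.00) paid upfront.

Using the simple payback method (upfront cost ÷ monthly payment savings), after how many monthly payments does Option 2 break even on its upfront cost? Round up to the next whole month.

15 months

Option 1: monthly rate = 4.3%/12 = 0.0035833; payment = 190,000 × 0.0035833 / (1 − (1+0.0035833)^−300) = $1,034.63.
Option 2: monthly rate = 3.05%/12 = 0.0025417; payment = 190,000 × 0.0025417 / (1 − (1+0.0025417)^−300) = $905.95.
Monthly savings = $1,034.63 − $905.95 = $128.68.
Break-even = $1,900.00 / $128.68 = 14.77 → 15 months.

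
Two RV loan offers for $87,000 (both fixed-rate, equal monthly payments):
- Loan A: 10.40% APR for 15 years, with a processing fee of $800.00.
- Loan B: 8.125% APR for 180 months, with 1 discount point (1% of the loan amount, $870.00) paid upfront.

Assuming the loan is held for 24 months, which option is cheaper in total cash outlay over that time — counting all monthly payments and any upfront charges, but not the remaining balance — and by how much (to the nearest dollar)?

Loan A: at 10.40% the monthly rate is 0.0086667, so the payment is 87,000 × 0.0086667 / (1 − 1.0086667^−180) = $956.31.
Loan B: monthly rate = 8.125%/12 = 0.0067708; payment = 87,000 × 0.0067708 / (1 − (1+0.0067708)^−180) = $837.71.
Over 24 months: Loan A costs 24 × $956.31 + $800.00 = $23,751.44; Loan B costs 24 × $837.71 + $870.00 = $20,975.04.
Loan B is cheaper by $23,751.44 − $20,975.04 = $2,776.40.

Loan B by $2,776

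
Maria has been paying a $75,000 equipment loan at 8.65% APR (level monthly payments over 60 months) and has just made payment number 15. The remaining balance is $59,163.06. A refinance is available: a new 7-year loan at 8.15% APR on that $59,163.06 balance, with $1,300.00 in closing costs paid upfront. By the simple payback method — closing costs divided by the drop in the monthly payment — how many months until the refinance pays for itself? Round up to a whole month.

3 months

Current payment = 75,000 × 8.65%/12 / (1 − (1+0.0072083)^−60) = $1,544.17.
Refinanced payment = 59,163.06 × 0.0067917 / (1 − (1+0.0067917)^−84) = $926.56.
Monthly savings = $1,544.17 − $926.56 = $617.61.
Break-even = $1,300.00 / $617.61 = 2.10 → 3 months.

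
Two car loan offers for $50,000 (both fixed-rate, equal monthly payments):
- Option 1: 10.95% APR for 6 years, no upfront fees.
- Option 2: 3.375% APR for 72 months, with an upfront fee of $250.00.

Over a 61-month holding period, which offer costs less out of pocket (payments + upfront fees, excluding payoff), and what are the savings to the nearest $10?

Option 2 by $10,870

Option 1: at 10.95% the monthly rate is 0.0091250, so the payment is 50,000 × 0.0091250 / (1 − 1.0091250^−72) = $950.42.
Option 2: at 3.375% the monthly rate is 0.0028125, so the payment is 50,000 × 0.0028125 / (1 − 1.0028125^−72) = $768.10.
Over 61 months: Option 1 costs 61 × $950.42 = $57,975.62; Option 2 costs 61 × $768.10 + $250.00 = $47,104.10.
Option 2 is cheaper by $57,975.62 − $47,104.10 = $10,871.52.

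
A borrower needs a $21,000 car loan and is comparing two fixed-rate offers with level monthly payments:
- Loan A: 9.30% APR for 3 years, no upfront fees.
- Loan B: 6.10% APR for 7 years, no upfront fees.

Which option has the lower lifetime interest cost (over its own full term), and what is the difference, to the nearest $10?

Loan A by $1,710

Loan A: monthly rate = 9.3%/12 = 0.0077500; payment = 21,000 × 0.0077500 / (1 − (1+0.0077500)^−36) = $670.73.
Total interest on Loan A = 36 × $670.73 − $21,000 = $3,146.28.
Loan B: monthly rate = 6.1%/12 = 0.0050833; payment = 21,000 × 0.0050833 / (1 − (1+0.0050833)^−84) = $307.79.
Total interest on Loan B = 84 × $307.79 − $21,000 = $4,854.36.
Loan A is lower by $1,708.08.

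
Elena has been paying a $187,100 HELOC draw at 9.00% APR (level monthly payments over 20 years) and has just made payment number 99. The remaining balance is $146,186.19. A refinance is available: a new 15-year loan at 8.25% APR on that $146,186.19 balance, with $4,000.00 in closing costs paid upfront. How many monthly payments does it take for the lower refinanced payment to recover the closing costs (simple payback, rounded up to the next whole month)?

Current payment = 187,100 × 9%/12 / (1 − (1+0.0075000)^−240) = $1,683.39.
Refinanced payment = 146,186.19 × 0.0068750 / (1 − (1+0.0068750)^−180) = $1,418.21.
Monthly savings = $1,683.39 − $1,418.21 = $265.18.
Break-even = $4,000.00 / $265.18 = 15.08 → 16 months.

16 months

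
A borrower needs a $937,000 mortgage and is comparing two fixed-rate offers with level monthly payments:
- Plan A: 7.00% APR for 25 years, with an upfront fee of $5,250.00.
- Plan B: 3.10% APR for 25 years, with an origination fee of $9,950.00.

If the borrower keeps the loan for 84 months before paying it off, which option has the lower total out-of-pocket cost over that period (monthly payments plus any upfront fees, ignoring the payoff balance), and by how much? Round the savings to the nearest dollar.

Plan A: at 7.00% the monthly rate is 0.0058333, so the payment is 937,000 × 0.0058333 / (1 − 1.0058333^−300) = $6,622.52.
Plan B: monthly rate = 3.1%/12 = 0.0025833; payment = 937,000 × 0.0025833 / (1 − (1+0.0025833)^−300) = $4,492.25.
Over 84 months: Plan A costs 84 × $6,622.52 + $5,250.00 = $561,541.68; Plan B costs 84 × $4,492.25 + $9,950.00 = $387,299.00.
Plan B is cheaper by $561,541.68 − $387,299.00 = $174,242.68.

Plan B by $174,243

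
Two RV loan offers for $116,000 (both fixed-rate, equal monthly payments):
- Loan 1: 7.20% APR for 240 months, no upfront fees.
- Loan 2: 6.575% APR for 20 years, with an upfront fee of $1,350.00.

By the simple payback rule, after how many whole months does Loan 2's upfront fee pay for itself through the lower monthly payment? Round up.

32 months

Loan 1: at 7.20% the monthly rate is 0.0060000, so the payment is 116,000 × 0.0060000 / (1 − 1.0060000^−240) = $913.33.
Loan 2: monthly rate = 6.575%/12 = 0.0054792; payment = 116,000 × 0.0054792 / (1 − (1+0.0054792)^−240) = $869.99.
Monthly savings = $913.33 − $869.99 = $43.34.
Break-even = $1,350.00 / $43.34 = 31.15 → 32 months.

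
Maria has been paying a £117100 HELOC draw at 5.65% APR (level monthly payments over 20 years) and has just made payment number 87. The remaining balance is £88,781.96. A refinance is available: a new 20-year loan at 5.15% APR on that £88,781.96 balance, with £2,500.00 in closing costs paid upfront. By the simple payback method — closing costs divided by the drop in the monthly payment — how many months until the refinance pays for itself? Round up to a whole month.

12 months

Current payment = 117,100 × 5.65%/12 / (1 − (1+0.0047083)^−240) = £815.47.
Refinanced payment = 88,781.96 × 0.0042917 / (1 − (1+0.0042917)^−240) = £593.30.
Monthly savings = £815.47 − £593.30 = £222.17.
Break-even = £2,500.00 / £222.17 = 11.25 → 12 months.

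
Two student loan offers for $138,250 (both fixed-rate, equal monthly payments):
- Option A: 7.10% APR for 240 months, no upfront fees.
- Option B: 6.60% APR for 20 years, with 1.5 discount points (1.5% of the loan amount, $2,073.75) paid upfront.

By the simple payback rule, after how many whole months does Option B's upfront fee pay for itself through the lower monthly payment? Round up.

51 months

Option A: monthly rate = 7.1%/12 = 0.0059167; payment = 138,250 × 0.0059167 / (1 − (1+0.0059167)^−240) = $1,080.16.
Option B: monthly rate = 6.6%/12 = 0.0055000; payment = 138,250 × 0.0055000 / (1 − (1+0.0055000)^−240) = $1,038.91.
Monthly savings = $1,080.16 − $1,038.91 = $41.25.
Break-even = $2,073.75 / $41.25 = 50.27 → 51 months.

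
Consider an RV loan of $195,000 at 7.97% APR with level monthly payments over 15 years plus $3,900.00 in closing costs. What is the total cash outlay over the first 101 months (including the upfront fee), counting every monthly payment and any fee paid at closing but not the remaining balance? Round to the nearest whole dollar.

$191,775

At 7.97% the monthly rate is 0.0066417, so the payment is 195,000 × 0.0066417 / (1 − 1.0066417^−180) = $1,860.15.
Total outlay = 101 × $1,860.15 + $3,900.00 = $191,775.15.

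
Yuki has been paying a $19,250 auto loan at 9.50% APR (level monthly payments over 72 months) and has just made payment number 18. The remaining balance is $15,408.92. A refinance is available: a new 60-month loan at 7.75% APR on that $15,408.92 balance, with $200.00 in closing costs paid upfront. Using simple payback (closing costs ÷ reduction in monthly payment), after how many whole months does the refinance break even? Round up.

Current payment = 19,250 × 9.5%/12 / (1 − (1+0.0079167)^−72) = $351.79.
Refinanced payment = 15,408.92 × 0.0064583 / (1 − (1+0.0064583)^−60) = $310.60.
Monthly savings = $351.79 − $310.60 = $41.19.
Break-even = $200.00 / $41.19 = 4.86 → 5 months.

5 months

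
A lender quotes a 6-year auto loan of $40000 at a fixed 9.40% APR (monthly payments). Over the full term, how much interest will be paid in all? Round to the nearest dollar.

$12,487

Monthly rate = 9.4%/12 = 0.0078333; payment = 40,000 × 0.0078333 / (1 − (1+0.0078333)^−72) = $728.99.
Total paid = 72 × $728.99 = $52,487.28; interest = $52,487.28 − $40,000 = $12,487.28.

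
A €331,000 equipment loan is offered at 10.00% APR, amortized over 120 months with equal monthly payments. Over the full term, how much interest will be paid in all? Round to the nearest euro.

Monthly rate = 10%/12 = 0.0083333; payment = 331,000 × 0.0083333 / (1 − (1+0.0083333)^−120) = €4,374.19.
Total paid = 120 × €4,374.19 = €524,902.80; interest = €524,902.80 − €331,000 = €193,902.80.

€193,903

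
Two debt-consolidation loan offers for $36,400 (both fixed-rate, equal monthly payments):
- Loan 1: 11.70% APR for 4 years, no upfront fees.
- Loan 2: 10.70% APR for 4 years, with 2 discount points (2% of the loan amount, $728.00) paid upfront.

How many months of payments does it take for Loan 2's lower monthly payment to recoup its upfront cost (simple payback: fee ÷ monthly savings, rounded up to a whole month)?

Loan 1: at 11.70% the monthly rate is 0.0097500, so the payment is 36,400 × 0.0097500 / (1 − 1.0097500^−48) = $953.20.
Loan 2: at 10.70% the monthly rate is 0.0089167, so the payment is 36,400 × 0.0089167 / (1 − 1.0089167^−48) = $935.48.
Monthly savings = $953.20 − $935.48 = $17.72.
Break-even = $728.00 / $17.72 = 41.08 → 42 months.

42 months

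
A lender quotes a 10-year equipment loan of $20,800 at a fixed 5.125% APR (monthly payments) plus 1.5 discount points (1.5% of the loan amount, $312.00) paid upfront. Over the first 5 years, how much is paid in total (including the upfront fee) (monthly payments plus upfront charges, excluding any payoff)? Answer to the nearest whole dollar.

$13,625

At 5.125% the monthly rate is 0.0042708, so the payment is 20,800 × 0.0042708 / (1 − 1.0042708^−120) = $221.89.
Total outlay = 60 × $221.89 + $312.00 = $13,625.40.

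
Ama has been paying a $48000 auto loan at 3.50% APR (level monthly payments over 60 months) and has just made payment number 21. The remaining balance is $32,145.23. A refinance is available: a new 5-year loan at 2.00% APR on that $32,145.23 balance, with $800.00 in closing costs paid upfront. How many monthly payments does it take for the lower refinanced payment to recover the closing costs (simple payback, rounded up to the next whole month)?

3 months

Current payment = 48,000 × 3.5%/12 / (1 − (1+0.0029167)^−60) = $873.20.
Refinanced payment = 32,145.23 × 0.0016667 / (1 − (1+0.0016667)^−60) = $563.43.
Monthly savings = $873.20 − $563.43 = $309.77.
Break-even = $800.00 / $309.77 = 2.58 → 3 months.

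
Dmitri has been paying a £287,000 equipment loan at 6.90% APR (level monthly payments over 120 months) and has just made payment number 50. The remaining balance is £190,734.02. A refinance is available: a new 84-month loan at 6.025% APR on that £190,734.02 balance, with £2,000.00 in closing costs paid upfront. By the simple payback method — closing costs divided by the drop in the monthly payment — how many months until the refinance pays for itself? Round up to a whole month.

Current payment = 287,000 × 6.9%/12 / (1 − (1+0.0057500)^−120) = £3,317.54.
Refinanced payment = 190,734.02 × 0.0050208 / (1 − (1+0.0050208)^−84) = £2,788.63.
Monthly savings = £3,317.54 − £2,788.63 = £528.91.
Break-even = £2,000.00 / £528.91 = 3.78 → 4 months.

4 months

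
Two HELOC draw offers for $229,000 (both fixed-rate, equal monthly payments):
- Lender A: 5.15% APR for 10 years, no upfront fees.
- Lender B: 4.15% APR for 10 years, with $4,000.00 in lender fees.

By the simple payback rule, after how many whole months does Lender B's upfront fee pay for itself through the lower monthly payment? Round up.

Lender A: monthly rate = 5.15%/12 = 0.0042917; payment = 229,000 × 0.0042917 / (1 − (1+0.0042917)^−120) = $2,445.73.
Lender B: at 4.15% the monthly rate is 0.0034583, so the payment is 229,000 × 0.0034583 / (1 − 1.0034583^−120) = $2,334.87.
Monthly savings = $2,445.73 − $2,334.87 = $110.86.
Break-even = $4,000.00 / $110.86 = 36.08 → 37 months.

37 months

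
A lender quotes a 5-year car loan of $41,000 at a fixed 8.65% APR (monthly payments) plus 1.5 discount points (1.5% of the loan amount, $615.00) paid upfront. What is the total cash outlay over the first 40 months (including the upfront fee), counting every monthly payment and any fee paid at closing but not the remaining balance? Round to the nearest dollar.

$34,381

Monthly rate = 8.65%/12 = 0.0072083; payment = 41,000 × 0.0072083 / (1 − (1+0.0072083)^−60) = $844.14.
Total outlay = 40 × $844.14 + $615.00 = $34,380.60.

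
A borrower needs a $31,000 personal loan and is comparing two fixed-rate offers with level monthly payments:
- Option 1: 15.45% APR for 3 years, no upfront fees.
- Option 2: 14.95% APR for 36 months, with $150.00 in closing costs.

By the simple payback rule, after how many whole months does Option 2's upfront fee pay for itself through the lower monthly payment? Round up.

20 months

Option 1: monthly rate = 15.45%/12 = 0.0128750; payment = 31,000 × 0.0128750 / (1 − (1+0.0128750)^−36) = $1,081.47.
Option 2: monthly rate = 14.95%/12 = 0.0124583; payment = 31,000 × 0.0124583 / (1 − (1+0.0124583)^−36) = $1,073.87.
Monthly savings = $1,081.47 − $1,073.87 = $7.60.
Break-even = $150.00 / $7.60 = 19.74 → 20 months.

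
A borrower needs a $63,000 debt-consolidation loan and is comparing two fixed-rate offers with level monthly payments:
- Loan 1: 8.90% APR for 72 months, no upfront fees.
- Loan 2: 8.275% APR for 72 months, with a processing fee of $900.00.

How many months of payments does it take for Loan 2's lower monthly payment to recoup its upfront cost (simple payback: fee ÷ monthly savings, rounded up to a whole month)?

47 months

Loan 1: at 8.90% the monthly rate is 0.0074167, so the payment is 63,000 × 0.0074167 / (1 − 1.0074167^−72) = $1,132.48.
Loan 2: monthly rate = 8.275%/12 = 0.0068958; payment = 63,000 × 0.0068958 / (1 − (1+0.0068958)^−72) = $1,113.07.
Monthly savings = $1,132.48 − $1,113.07 = $19.41.
Break-even = $900.00 / $19.41 = 46.37 → 47 months.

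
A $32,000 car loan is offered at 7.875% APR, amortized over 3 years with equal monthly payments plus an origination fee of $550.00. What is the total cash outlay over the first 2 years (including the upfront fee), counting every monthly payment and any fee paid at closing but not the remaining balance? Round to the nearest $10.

$24,570

At 7.875% the monthly rate is 0.0065625, so the payment is 32,000 × 0.0065625 / (1 − 1.0065625^−36) = $1,000.92.
Total outlay = 24 × $1,000.92 + $550.00 = $24,572.08.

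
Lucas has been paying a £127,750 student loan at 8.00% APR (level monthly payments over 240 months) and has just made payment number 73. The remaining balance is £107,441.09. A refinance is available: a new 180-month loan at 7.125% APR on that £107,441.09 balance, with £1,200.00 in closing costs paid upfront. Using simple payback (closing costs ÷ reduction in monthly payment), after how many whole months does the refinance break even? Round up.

13 months

Current payment = 127,750 × 8%/12 / (1 − (1+0.0066667)^−240) = £1,068.55.
Refinanced payment = 107,441.09 × 0.0059375 / (1 − (1+0.0059375)^−180) = £973.23.
Monthly savings = £1,068.55 − £973.23 = £95.32.
Break-even = £1,200.00 / £95.32 = 12.59 → 13 months.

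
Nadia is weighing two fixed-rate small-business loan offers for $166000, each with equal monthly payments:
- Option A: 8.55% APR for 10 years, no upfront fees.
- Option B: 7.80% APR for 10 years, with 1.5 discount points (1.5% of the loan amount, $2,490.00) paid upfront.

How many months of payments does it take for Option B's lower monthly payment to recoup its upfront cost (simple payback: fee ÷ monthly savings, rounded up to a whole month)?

38 months

Option A: monthly rate = 8.55%/12 = 0.0071250; payment = 166,000 × 0.0071250 / (1 − (1+0.0071250)^−120) = $2,062.60.
Option B: at 7.80% the monthly rate is 0.0065000, so the payment is 166,000 × 0.0065000 / (1 − 1.0065000^−120) = $1,996.54.
Monthly savings = $2,062.60 − $1,996.54 = $66.06.
Break-even = $2,490.00 / $66.06 = 37.69 → 38 months.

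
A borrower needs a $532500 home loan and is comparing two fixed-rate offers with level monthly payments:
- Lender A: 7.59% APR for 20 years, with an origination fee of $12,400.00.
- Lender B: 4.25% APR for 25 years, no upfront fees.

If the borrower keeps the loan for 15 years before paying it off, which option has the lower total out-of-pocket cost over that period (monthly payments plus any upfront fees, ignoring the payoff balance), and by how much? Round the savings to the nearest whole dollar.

Lender A: monthly rate = 7.59%/12 = 0.0063250; payment = 532,500 × 0.0063250 / (1 − (1+0.0063250)^−240) = $4,319.14.
Lender B: monthly rate = 4.25%/12 = 0.0035417; payment = 532,500 × 0.0035417 / (1 − (1+0.0035417)^−300) = $2,884.76.
Over 180 months: Lender A costs 180 × $4,319.14 + $12,400.00 = $789,845.20; Lender B costs 180 × $2,884.76 = $519,256.80.
Lender B is cheaper by $789,845.20 − $519,256.80 = $270,588.40.

Lender B by $270,588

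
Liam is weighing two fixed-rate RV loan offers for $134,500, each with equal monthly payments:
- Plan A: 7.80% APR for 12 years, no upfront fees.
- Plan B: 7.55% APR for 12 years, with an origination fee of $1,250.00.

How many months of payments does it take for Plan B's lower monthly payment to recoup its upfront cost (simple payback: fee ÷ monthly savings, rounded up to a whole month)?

Plan A: monthly rate = 7.8%/12 = 0.0065000; payment = 134,500 × 0.0065000 / (1 − (1+0.0065000)^−144) = $1,441.19.
Plan B: monthly rate = 7.55%/12 = 0.0062917; payment = 134,500 × 0.0062917 / (1 − (1+0.0062917)^−144) = $1,422.92.
Monthly savings = $1,441.19 − $1,422.92 = $18.27.
Break-even = $1,250.00 / $18.27 = 68.42 → 69 months.

69 months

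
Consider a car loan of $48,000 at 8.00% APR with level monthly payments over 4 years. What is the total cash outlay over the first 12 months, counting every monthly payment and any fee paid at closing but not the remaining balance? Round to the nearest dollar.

$14,062

At 8.00% the monthly rate is 0.0066667, so the payment is 48,000 × 0.0066667 / (1 − 1.0066667^−48) = $1,171.82.
Total outlay = 12 × $1,171.82 = $14,061.84.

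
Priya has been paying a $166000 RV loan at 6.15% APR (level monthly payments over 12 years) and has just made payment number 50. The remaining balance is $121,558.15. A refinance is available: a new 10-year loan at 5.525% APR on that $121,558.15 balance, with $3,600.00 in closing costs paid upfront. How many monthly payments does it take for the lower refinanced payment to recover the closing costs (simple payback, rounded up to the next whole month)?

12 months

Current payment = 166,000 × 6.15%/12 / (1 − (1+0.0051250)^−144) = $1,632.83.
Refinanced payment = 121,558.15 × 0.0046042 / (1 − (1+0.0046042)^−120) = $1,320.73.
Monthly savings = $1,632.83 − $1,320.73 = $312.10.
Break-even = $3,600.00 / $312.10 = 11.53 → 12 months.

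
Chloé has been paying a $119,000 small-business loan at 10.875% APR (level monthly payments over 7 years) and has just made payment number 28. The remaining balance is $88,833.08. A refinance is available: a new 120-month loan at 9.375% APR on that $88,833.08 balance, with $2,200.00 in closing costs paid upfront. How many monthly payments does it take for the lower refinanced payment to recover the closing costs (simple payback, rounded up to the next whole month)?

Current payment = 119,000 × 10.875%/12 / (1 − (1+0.0090625)^−84) = $2,029.76.
Refinanced payment = 88,833.08 × 0.0078125 / (1 − (1+0.0078125)^−120) = $1,143.41.
Monthly savings = $2,029.76 − $1,143.41 = $886.35.
Break-even = $2,200.00 / $886.35 = 2.48 → 3 months.

3 months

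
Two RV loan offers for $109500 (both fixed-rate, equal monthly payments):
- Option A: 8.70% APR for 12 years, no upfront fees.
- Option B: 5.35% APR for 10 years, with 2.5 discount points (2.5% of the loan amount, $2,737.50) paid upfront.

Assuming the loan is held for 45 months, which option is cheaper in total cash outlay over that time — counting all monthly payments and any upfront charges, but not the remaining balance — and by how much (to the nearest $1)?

Option A by $601

Option A: monthly rate = 8.7%/12 = 0.0072500; payment = 109,500 × 0.0072500 / (1 − (1+0.0072500)^−144) = $1,227.72.
Option B: monthly rate = 5.35%/12 = 0.0044583; payment = 109,500 × 0.0044583 / (1 − (1+0.0044583)^−120) = $1,180.24.
Over 45 months: Option A costs 45 × $1,227.72 = $55,247.40; Option B costs 45 × $1,180.24 + $2,737.50 = $55,848.30.
Option A is cheaper by $55,848.30 − $55,247.40 = $600.90.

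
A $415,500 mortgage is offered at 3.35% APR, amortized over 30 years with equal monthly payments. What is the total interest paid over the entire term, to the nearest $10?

At 3.35% the monthly rate is 0.0027917, so the payment is 415,500 × 0.0027917 / (1 − 1.0027917^−360) = $1,831.16.
Total paid = 360 × $1,831.16 = $659,217.60; interest = $659,217.60 − $415,500 = $243,717.60.

$243,720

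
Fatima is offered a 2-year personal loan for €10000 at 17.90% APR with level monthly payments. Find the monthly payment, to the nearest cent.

At 17.90% the monthly rate is 0.0149167, so the payment is 10,000 × 0.0149167 / (1 − 1.0149167^−24) = €498.76.

€498.76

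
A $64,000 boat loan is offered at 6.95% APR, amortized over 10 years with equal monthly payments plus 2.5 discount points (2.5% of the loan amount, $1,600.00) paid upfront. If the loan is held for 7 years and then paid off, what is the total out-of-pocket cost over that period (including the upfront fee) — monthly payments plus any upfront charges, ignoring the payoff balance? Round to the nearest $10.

$63,880

Monthly rate = 6.95%/12 = 0.0057917; payment = 64,000 × 0.0057917 / (1 − (1+0.0057917)^−120) = $741.45.
Total outlay = 84 × $741.45 + $1,600.00 = $63,881.80.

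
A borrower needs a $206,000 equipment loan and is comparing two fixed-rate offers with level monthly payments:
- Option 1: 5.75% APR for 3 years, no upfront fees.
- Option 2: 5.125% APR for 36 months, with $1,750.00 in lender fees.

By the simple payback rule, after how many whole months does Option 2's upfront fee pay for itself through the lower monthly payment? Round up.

Option 1: at 5.75% the monthly rate is 0.0047917, so the payment is 206,000 × 0.0047917 / (1 − 1.0047917^−36) = $6,243.61.
Option 2: monthly rate = 5.125%/12 = 0.0042708; payment = 206,000 × 0.0042708 / (1 − (1+0.0042708)^−36) = $6,185.57.
Monthly savings = $6,243.61 − $6,185.57 = $58.04.
Break-even = $1,750.00 / $58.04 = 30.15 → 31 months.

31 months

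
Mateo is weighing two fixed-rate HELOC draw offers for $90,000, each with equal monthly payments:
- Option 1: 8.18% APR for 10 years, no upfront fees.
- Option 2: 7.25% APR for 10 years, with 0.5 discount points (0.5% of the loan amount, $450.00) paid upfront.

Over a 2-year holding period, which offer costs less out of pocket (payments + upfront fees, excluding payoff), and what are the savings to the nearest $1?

Option 1: at 8.18% the monthly rate is 0.0068167, so the payment is 90,000 × 0.0068167 / (1 − 1.0068167^−120) = $1,100.53.
Option 2: at 7.25% the monthly rate is 0.0060417, so the payment is 90,000 × 0.0060417 / (1 − 1.0060417^−120) = $1,056.61.
Over 24 months: Option 1 costs 24 × $1,100.53 = $26,412.72; Option 2 costs 24 × $1,056.61 + $450.00 = $25,808.64.
Option 2 is cheaper by $26,412.72 − $25,808.64 = $604.08.

Option 2 by $604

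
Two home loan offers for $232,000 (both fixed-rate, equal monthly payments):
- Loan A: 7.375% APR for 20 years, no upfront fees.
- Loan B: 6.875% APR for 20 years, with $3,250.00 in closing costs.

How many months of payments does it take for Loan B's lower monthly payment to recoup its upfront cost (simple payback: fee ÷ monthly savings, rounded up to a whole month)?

47 months

Loan A: at 7.375% the monthly rate is 0.0061458, so the payment is 232,000 × 0.0061458 / (1 − 1.0061458^−240) = $1,851.28.
Loan B: at 6.875% the monthly rate is 0.0057292, so the payment is 232,000 × 0.0057292 / (1 − 1.0057292^−240) = $1,781.33.
Monthly savings = $1,851.28 − $1,781.33 = $69.95.
Break-even = $3,250.00 / $69.95 = 46.46 → 47 months.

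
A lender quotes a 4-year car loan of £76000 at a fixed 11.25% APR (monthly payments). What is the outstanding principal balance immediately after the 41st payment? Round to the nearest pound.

With monthly rate i = 11.25%/12 = 0.0093750, the balance after k of n payments is P · [(1+i)^n − (1+i)^k] / [(1+i)^n − 1].
(1+0.0093750)^48 = 1.56502800 and (1+0.0093750)^41 = 1.46606864, so the balance is 76,000 × (1.56502800 − 1.46606864) / (1.56502800 − 1) = £13,310.69.

£13,311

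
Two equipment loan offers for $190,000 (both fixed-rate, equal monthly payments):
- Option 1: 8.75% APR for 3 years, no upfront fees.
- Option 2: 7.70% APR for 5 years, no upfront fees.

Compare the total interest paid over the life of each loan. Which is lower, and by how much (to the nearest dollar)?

Option 1: at 8.75% the monthly rate is 0.0072917, so the payment is 190,000 × 0.0072917 / (1 − 1.0072917^−36) = $6,019.87.
Total interest on Option 1 = 36 × $6,019.87 − $190,000 = $26,715.32.
Option 2: at 7.70% the monthly rate is 0.0064167, so the payment is 190,000 × 0.0064167 / (1 − 1.0064167^−60) = $3,825.29.
Total interest on Option 2 = 60 × $3,825.29 − $190,000 = $39,517.40.
Option 1 is lower by $12,802.08.

Option 1 by $12,802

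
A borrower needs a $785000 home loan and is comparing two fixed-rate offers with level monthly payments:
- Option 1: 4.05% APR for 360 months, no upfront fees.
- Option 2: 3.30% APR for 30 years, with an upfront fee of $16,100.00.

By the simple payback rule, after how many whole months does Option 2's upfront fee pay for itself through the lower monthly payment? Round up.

49 months

Option 1: at 4.05% the monthly rate is 0.0033750, so the payment is 785,000 × 0.0033750 / (1 − 1.0033750^−360) = $3,770.37.
Option 2: at 3.30% the monthly rate is 0.0027500, so the payment is 785,000 × 0.0027500 / (1 − 1.0027500^−360) = $3,437.95.
Monthly savings = $3,770.37 − $3,437.95 = $332.42.
Break-even = $16,100.00 / $332.42 = 48.43 → 49 months.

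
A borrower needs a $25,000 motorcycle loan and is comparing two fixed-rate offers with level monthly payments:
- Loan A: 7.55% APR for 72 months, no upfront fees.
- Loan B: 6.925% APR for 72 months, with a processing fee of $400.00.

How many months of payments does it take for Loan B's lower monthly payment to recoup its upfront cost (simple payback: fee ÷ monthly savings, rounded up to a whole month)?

54 months

Loan A: at 7.55% the monthly rate is 0.0062917, so the payment is 25,000 × 0.0062917 / (1 − 1.0062917^−72) = $432.86.
Loan B: monthly rate = 6.925%/12 = 0.0057708; payment = 25,000 × 0.0057708 / (1 − (1+0.0057708)^−72) = $425.33.
Monthly savings = $432.86 − $425.33 = $7.53.
Break-even = $400.00 / $7.53 = 53.12 → 54 months.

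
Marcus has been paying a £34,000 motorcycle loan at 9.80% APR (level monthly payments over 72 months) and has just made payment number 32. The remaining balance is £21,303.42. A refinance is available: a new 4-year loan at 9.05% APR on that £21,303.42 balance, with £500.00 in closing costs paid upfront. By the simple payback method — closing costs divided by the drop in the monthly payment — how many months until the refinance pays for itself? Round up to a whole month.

Current payment = 34,000 × 9.8%/12 / (1 − (1+0.0081667)^−72) = £626.45.
Refinanced payment = 21,303.42 × 0.0075417 / (1 − (1+0.0075417)^−48) = £530.64.
Monthly savings = £626.45 − £530.64 = £95.81.
Break-even = £500.00 / £95.81 = 5.22 → 6 months.

6 months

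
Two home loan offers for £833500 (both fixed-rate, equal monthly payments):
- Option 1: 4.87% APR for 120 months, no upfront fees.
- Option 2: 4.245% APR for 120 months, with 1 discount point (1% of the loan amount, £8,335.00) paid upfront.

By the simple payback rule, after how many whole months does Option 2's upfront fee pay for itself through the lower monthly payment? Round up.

34 months

Option 1: monthly rate = 4.87%/12 = 0.0040583; payment = 833,500 × 0.0040583 / (1 − (1+0.0040583)^−120) = £8,787.69.
Option 2: monthly rate = 4.245%/12 = 0.0035375; payment = 833,500 × 0.0035375 / (1 − (1+0.0035375)^−120) = £8,536.17.
Monthly savings = £8,787.69 − £8,536.17 = £251.52.
Break-even = £8,335.00 / £251.52 = 33.14 → 34 months.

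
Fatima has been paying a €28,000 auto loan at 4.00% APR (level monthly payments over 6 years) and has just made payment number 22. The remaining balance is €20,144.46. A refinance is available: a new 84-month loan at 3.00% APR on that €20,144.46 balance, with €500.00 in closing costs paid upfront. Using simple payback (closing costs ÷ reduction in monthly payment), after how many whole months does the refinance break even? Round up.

3 months

Current payment = 28,000 × 4%/12 / (1 − (1+0.0033333)^−72) = €438.07.
Refinanced payment = 20,144.46 × 0.0025000 / (1 − (1+0.0025000)^−84) = €266.17.
Monthly savings = €438.07 − €266.17 = €171.90.
Break-even = €500.00 / €171.90 = 2.91 → 3 months.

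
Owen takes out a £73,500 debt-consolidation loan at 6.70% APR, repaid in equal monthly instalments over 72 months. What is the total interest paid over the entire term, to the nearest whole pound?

At 6.70% the monthly rate is 0.0055833, so the payment is 73,500 × 0.0055833 / (1 − 1.0055833^−72) = £1,242.54.
Total paid = 72 × £1,242.54 = £89,462.88; interest = £89,462.88 − £73,500 = £15,962.88.

£15,963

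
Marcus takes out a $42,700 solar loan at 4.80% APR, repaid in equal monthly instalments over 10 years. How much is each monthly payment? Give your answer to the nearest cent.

Monthly rate = 4.8%/12 = 0.0040000; payment = 42,700 × 0.0040000 / (1 − (1+0.0040000)^−120) = $448.74.

$448.74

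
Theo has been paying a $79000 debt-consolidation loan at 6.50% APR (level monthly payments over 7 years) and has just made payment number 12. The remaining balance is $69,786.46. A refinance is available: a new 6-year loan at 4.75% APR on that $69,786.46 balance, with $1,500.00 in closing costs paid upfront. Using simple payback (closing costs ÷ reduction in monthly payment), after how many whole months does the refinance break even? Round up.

27 months

Current payment = 79,000 × 6.5%/12 / (1 − (1+0.0054167)^−84) = $1,173.11.
Refinanced payment = 69,786.46 × 0.0039583 / (1 − (1+0.0039583)^−72) = $1,115.83.
Monthly savings = $1,173.11 − $1,115.83 = $57.28.
Break-even = $1,500.00 / $57.28 = 26.19 → 27 months.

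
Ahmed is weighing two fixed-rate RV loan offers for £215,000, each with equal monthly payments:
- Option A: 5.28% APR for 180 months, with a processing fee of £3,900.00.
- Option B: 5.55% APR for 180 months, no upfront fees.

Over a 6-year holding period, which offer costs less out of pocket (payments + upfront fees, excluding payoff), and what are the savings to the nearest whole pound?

Option A: at 5.28% the monthly rate is 0.0044000, so the payment is 215,000 × 0.0044000 / (1 − 1.0044000^−180) = £1,731.73.
Option B: monthly rate = 5.55%/12 = 0.0046250; payment = 215,000 × 0.0046250 / (1 − (1+0.0046250)^−180) = £1,762.44.
Over 72 months: Option A costs 72 × £1,731.73 + £3,900.00 = £128,584.56; Option B costs 72 × £1,762.44 = £126,895.68.
Option B is cheaper by £128,584.56 − £126,895.68 = £1,688.88.

Option B by £1,689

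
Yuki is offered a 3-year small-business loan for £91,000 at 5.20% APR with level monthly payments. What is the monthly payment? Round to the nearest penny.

£2,735.53

At 5.20% the monthly rate is 0.0043333, so the payment is 91,000 × 0.0043333 / (1 − 1.0043333^−36) = £2,735.53.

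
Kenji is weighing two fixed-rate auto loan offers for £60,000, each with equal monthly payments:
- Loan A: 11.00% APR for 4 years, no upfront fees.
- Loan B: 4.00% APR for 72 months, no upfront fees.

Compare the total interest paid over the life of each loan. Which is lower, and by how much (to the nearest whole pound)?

Loan B by £6,848

Loan A: at 11.00% the monthly rate is 0.0091667, so the payment is 60,000 × 0.0091667 / (1 − 1.0091667^−48) = £1,550.73.
Total interest on Loan A = 48 × £1,550.73 − £60,000 = £14,435.04.
Loan B: monthly rate = 4%/12 = 0.0033333; payment = 60,000 × 0.0033333 / (1 − (1+0.0033333)^−72) = £938.71.
Total interest on Loan B = 72 × £938.71 − £60,000 = £7,587.12.
Loan B is lower by £6,847.92.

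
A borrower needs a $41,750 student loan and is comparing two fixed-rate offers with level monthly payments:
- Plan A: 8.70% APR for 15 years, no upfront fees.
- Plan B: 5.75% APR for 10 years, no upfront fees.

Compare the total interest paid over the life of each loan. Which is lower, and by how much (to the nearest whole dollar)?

Plan B by $19,892

Plan A: at 8.70% the monthly rate is 0.0072500, so the payment is 41,750 × 0.0072500 / (1 − 1.0072500^−180) = $416.04.
Total interest on Plan A = 180 × $416.04 − $41,750 = $33,137.20.
Plan B: at 5.75% the monthly rate is 0.0047917, so the payment is 41,750 × 0.0047917 / (1 − 1.0047917^−120) = $458.29.
Total interest on Plan B = 120 × $458.29 − $41,750 = $13,244.80.
Plan B is lower by $19,892.40.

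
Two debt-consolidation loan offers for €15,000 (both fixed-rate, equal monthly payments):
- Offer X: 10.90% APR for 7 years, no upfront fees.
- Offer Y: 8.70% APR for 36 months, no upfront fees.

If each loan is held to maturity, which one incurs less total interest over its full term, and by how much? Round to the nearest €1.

Offer Y by €4,412

Offer X: monthly rate = 10.9%/12 = 0.0090833; payment = 15,000 × 0.0090833 / (1 − (1+0.0090833)^−84) = €256.05.
Total interest on Offer X = 84 × €256.05 − €15,000 = €6,508.20.
Offer Y: at 8.70% the monthly rate is 0.0072500, so the payment is 15,000 × 0.0072500 / (1 − 1.0072500^−36) = €474.90.
Total interest on Offer Y = 36 × €474.90 − €15,000 = €2,096.40.
Offer Y is lower by €4,411.80.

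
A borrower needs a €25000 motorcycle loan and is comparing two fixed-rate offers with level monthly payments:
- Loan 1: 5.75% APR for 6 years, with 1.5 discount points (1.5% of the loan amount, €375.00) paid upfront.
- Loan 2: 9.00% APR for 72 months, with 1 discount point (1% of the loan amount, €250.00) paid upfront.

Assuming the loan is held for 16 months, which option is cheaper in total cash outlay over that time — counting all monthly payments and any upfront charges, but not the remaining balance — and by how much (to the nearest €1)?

Loan 1 by €503

Loan 1: at 5.75% the monthly rate is 0.0047917, so the payment is 25,000 × 0.0047917 / (1 − 1.0047917^−72) = €411.38.
Loan 2: monthly rate = 9%/12 = 0.0075000; payment = 25,000 × 0.0075000 / (1 − (1+0.0075000)^−72) = €450.64.
Over 16 months: Loan 1 costs 16 × €411.38 + €375.00 = €6,957.08; Loan 2 costs 16 × €450.64 + €250.00 = €7,460.24.
Loan 1 is cheaper by €7,460.24 − €6,957.08 = €503.16.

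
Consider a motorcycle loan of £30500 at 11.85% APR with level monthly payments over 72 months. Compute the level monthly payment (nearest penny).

£593.90

At 11.85% the monthly rate is 0.0098750, so the payment is 30,500 × 0.0098750 / (1 − 1.0098750^−72) = £593.90.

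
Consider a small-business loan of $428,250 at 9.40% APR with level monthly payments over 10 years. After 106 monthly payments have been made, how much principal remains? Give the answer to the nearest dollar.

With monthly rate i = 9.4%/12 = 0.0078333, the balance after k of n payments is P · [(1+i)^n − (1+i)^k] / [(1+i)^n − 1].
(1+0.0078333)^120 = 2.55062250 and (1+0.0078333)^106 = 2.28667336, so the balance is 428,250 × (2.55062250 − 2.28667336) / (2.55062250 − 1) = $72,897.32.

$72,897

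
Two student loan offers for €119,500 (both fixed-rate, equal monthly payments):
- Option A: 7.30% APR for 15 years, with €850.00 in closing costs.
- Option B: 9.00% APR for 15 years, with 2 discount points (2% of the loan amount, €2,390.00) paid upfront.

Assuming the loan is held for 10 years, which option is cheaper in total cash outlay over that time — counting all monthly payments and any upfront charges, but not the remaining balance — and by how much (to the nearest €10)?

Option A: monthly rate = 7.3%/12 = 0.0060833; payment = 119,500 × 0.0060833 / (1 − (1+0.0060833)^−180) = €1,094.24.
Option B: monthly rate = 9%/12 = 0.0075000; payment = 119,500 × 0.0075000 / (1 − (1+0.0075000)^−180) = €1,212.05.
Over 120 months: Option A costs 120 × €1,094.24 + €850.00 = €132,158.80; Option B costs 120 × €1,212.05 + €2,390.00 = €147,836.00.
Option A is cheaper by €147,836.00 − €132,158.80 = €15,677.20.

Option A by €15,680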